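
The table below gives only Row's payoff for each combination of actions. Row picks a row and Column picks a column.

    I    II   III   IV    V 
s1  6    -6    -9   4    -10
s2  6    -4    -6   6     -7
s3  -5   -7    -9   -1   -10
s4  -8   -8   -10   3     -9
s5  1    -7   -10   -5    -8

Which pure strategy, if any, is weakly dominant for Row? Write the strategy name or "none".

s2 vs s1: I: 6=6, II: -4>-6, III: -6>-9, IV: 6>4, V: -7>-10.
s2 vs s3: I: 6>-5, II: -4>-7, III: -6>-9, IV: 6>-1, V: -7>-10.
s2 vs s4: I: 6>-8, II: -4>-8, III: -6>-10, IV: 6>3, V: -7>-9.
s2 vs s5: I: 6>1, II: -4>-7, III: -6>-10, IV: 6>-5, V: -7>-8.
s2 is at least as good as every other strategy against every opponent action, so it is weakly dominant.

s2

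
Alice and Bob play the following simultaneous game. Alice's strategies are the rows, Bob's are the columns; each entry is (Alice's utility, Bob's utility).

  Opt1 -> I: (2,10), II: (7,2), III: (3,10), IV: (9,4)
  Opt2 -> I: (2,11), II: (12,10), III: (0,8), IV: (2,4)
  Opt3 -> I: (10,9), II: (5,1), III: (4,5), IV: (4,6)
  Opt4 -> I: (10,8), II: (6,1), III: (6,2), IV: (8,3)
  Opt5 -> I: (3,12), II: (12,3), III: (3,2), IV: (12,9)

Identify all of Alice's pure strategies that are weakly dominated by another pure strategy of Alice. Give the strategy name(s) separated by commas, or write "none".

Opt5 weakly dominates Opt1 — I: 3>2, II: 12>7, III: 3=3, IV: 12>9.
Opt5 weakly dominates Opt2 — I: 3>2, II: 12=12, III: 3>0, IV: 12>2.
Opt3: dominated, since Opt4 does at least as well everywhere (I: 10=10, II: 6>5, III: 6>4, IV: 8>4).
Opt4: no other strategy beats it everywhere (Opt1 at I (10>2); Opt2 at I (10>2); Opt3 at II (6>5); Opt5 at I (10>3)).
Nothing dominates Opt5: Opt1 at I (3>2); Opt2 at I (3>2); Opt3 at II (12>5); Opt4 at II (12>6).

Opt1, Opt2, Opt3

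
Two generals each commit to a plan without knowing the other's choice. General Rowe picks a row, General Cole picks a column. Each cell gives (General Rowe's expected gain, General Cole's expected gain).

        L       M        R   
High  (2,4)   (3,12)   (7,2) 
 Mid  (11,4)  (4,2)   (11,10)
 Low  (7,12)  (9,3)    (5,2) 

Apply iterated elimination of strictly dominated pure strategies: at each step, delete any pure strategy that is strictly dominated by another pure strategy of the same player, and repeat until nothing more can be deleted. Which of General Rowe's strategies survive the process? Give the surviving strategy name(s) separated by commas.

Mid

For General Rowe, Mid strictly dominates High on the remaining columns (L: 11>2, M: 4>3, R: 11>7); eliminate High.
General Cole's strategy M is strictly dominated by L (Mid: 4>2, Low: 12>3) and is removed.
General Rowe's strategy Low is strictly dominated by Mid (L: 11>7, R: 11>5) and is removed.
General Cole's strategy L is strictly dominated by R (Mid: 10>4) and is removed.
Among the remaining strategies, none is strictly dominated by another pure strategy of the same player, so the elimination stops.
Surviving strategies — General Rowe: {Mid}; General Cole: {R}.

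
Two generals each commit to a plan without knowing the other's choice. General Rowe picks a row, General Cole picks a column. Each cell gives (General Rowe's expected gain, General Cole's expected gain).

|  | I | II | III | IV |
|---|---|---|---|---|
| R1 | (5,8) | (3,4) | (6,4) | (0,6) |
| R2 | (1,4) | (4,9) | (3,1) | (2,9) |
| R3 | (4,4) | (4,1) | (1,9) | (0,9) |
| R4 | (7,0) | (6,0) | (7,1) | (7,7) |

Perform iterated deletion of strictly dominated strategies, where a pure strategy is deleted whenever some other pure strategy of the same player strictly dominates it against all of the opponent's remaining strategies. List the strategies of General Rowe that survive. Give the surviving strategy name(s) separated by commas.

R4

General Rowe's strategy R1 is strictly dominated by R4 (I: 7>5, II: 6>3, III: 7>6, IV: 7>0) and is removed.
General Rowe's strategy R2 is strictly dominated by R4 (I: 7>1, II: 6>4, III: 7>3, IV: 7>2) and is removed.
Row R3 is eliminated: R4 beats it against every remaining column (I: 7>4, II: 6>4, III: 7>1, IV: 7>0).
For General Cole, III strictly dominates I on the remaining rows (R4: 1>0); eliminate I.
Column II is eliminated: III beats it against every remaining row (R4: 1>0).
Column III is eliminated: IV beats it against every remaining row (R4: 7>1).
Among the remaining strategies, none is strictly dominated by another pure strategy of the same player, so the elimination stops.
Surviving strategies — General Rowe: {R4}; General Cole: {IV}.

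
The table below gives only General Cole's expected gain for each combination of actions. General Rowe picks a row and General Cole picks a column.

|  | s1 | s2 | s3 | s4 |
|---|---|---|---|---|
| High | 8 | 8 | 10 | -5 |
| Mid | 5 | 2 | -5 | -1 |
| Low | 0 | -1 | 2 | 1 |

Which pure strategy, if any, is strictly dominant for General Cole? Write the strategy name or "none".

none

s1 fails to dominate s2 at High (8=8).
s2 fails to dominate s1 at High (8=8).
s3 fails to dominate s1 at Mid (-5<5).
s4 fails to dominate s1 at High (-5<8).
No single strategy dominates all the others.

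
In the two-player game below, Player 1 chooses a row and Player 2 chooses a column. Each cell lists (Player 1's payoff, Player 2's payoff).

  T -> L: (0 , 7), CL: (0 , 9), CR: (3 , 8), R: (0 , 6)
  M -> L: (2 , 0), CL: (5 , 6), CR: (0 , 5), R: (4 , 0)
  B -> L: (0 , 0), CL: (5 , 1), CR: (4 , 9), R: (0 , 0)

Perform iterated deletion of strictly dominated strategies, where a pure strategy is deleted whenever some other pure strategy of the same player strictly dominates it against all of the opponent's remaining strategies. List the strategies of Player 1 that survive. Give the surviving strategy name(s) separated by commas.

M, B

For Player 2, CL strictly dominates L on the remaining rows (T: 9>7, M: 6>0, B: 1>0); eliminate L.
For Player 2, CL strictly dominates R on the remaining rows (T: 9>6, M: 6>0, B: 1>0); eliminate R.
Row T is eliminated: B beats it against every remaining column (CL: 5>0, CR: 4>3).
Among the remaining strategies, none is strictly dominated by another pure strategy of the same player, so the elimination stops.
Surviving strategies — Player 1: {M, B}; Player 2: {CL, CR}.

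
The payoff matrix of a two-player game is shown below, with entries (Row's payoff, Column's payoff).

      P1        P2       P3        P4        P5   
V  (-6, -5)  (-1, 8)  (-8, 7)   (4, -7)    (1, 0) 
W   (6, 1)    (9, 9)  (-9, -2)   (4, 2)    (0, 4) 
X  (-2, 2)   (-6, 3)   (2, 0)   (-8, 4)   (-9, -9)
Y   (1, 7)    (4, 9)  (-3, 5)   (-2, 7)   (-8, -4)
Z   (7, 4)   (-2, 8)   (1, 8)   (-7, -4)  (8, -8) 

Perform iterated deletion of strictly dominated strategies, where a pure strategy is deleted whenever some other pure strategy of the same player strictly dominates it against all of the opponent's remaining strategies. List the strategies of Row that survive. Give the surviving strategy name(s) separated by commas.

V, W, X, Y, Z

Column P1 is eliminated: P2 beats it against every remaining row (V: 8>-5, W: 9>1, X: 3>2, Y: 9>7, Z: 8>4).
Column's strategy P5 is strictly dominated by P2 (V: 8>0, W: 9>4, X: 3>-9, Y: 9>-4, Z: 8>-8) and is removed.
Among the remaining strategies, none is strictly dominated by another pure strategy of the same player, so the elimination stops.
Surviving strategies — Row: {V, W, X, Y, Z}; Column: {P2, P3, P4}.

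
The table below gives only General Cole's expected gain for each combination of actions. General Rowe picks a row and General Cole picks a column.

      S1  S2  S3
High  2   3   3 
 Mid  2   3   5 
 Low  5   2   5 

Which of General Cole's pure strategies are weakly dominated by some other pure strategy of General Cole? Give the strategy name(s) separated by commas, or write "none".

S1 is weakly dominated by S3 (High: 3>2, Mid: 5>2, Low: 5=5).
S2 is weakly dominated by S3 (High: 3=3, Mid: 5>3, Low: 5>2).
S3: no other strategy beats it everywhere (S1 at High (3>2); S2 at Mid (5>3)).

S1, S2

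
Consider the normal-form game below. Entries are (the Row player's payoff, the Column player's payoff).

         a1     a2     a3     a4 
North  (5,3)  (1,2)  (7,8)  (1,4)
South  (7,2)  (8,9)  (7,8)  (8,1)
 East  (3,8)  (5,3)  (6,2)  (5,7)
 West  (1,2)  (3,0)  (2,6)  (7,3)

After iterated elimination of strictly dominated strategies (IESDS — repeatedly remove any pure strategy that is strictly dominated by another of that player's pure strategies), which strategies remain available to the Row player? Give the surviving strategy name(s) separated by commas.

For the Row player, South strictly dominates East on the remaining columns (a1: 7>3, a2: 8>5, a3: 7>6, a4: 8>5); eliminate East.
For the Row player, South strictly dominates West on the remaining columns (a1: 7>1, a2: 8>3, a3: 7>2, a4: 8>7); eliminate West.
Column a1 is eliminated: a3 beats it against every remaining row (North: 8>3, South: 8>2).
For the Column player, a3 strictly dominates a4 on the remaining rows (North: 8>4, South: 8>1); eliminate a4.
Among the remaining strategies, none is strictly dominated by another pure strategy of the same player, so the elimination stops.
Surviving strategies — the Row player: {North, South}; the Column player: {a2, a3}.

North, South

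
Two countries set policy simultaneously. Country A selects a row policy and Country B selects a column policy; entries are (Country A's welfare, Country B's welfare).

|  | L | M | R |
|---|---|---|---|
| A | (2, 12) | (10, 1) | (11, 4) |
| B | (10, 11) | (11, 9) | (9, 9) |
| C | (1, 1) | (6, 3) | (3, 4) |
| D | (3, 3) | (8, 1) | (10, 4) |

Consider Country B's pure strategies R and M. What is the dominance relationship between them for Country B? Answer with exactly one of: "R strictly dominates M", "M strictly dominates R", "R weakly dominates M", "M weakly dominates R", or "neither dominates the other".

R weakly dominates M

R's payoffs vs M's, by Country A's action — A: 4>1, B: 9=9, C: 4>3, D: 4>1.
R is at least as good everywhere and strictly better somewhere (tied only at B), so R weakly but not strictly dominates M.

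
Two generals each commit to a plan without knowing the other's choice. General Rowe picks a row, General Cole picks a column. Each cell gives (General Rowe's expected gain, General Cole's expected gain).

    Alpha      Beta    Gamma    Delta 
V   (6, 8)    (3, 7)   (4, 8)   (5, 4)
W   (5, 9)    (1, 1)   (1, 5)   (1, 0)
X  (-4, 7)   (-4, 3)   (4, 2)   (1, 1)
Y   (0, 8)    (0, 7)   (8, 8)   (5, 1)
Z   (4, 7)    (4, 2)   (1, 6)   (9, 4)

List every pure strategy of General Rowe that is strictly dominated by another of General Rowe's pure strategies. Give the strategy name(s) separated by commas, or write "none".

V: no other strategy beats it everywhere (W at Alpha (6>5); X at Alpha (6>-4); Y at Alpha (6>0); Z at Alpha (6>4)).
W is strictly dominated by V (Alpha: 6>5, Beta: 3>1, Gamma: 4>1, Delta: 5>1).
Y strictly dominates X — Alpha: 0>-4, Beta: 0>-4, Gamma: 8>4, Delta: 5>1.
Y: no other strategy beats it everywhere (V at Gamma (8>4); W at Gamma (8>1); X at Alpha (0>-4); Z at Gamma (8>1)).
Z: no other strategy beats it everywhere (V at Beta (4>3); W at Beta (4>1); X at Alpha (4>-4); Y at Alpha (4>0)).

W, X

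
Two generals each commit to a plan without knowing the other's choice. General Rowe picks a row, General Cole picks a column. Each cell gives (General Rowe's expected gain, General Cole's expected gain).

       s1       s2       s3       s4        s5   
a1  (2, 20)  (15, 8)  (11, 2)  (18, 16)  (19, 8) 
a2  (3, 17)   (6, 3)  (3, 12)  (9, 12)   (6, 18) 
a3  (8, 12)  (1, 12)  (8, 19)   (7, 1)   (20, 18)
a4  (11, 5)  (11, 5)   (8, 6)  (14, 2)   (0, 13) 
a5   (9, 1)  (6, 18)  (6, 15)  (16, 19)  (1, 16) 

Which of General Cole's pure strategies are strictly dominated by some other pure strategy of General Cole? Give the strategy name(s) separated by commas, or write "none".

s1: no other strategy beats it everywhere (s2 at a1 (20>8); s3 at a1 (20>2); s4 at a1 (20>16); s5 at a1 (20>8)).
Nothing dominates s2: s1 at a3 (12=12); s3 at a1 (8>2); s4 at a3 (12>1); s5 at a1 (8=8).
s3: no other strategy beats it everywhere (s1 at a3 (19>12); s2 at a2 (12>3); s4 at a2 (12=12); s5 at a3 (19>18)).
s4: no other strategy beats it everywhere (s1 at a5 (19>1); s2 at a1 (16>8); s3 at a1 (16>2); s5 at a1 (16>8)).
s5: no other strategy beats it everywhere (s1 at a2 (18>17); s2 at a1 (8=8); s3 at a1 (8>2); s4 at a2 (18>12)).

none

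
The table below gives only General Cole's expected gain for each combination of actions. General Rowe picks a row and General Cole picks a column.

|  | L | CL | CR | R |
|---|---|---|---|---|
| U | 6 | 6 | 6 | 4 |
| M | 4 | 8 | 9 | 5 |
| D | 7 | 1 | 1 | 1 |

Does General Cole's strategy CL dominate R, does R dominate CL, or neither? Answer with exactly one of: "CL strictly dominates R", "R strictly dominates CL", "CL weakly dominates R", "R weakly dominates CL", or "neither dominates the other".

CL weakly dominates R

Compare CL to R across every action of General Rowe: U: 6>4, M: 8>5, D: 1=1.
CL is at least as good everywhere and strictly better somewhere (tied only at D), so CL weakly but not strictly dominates R.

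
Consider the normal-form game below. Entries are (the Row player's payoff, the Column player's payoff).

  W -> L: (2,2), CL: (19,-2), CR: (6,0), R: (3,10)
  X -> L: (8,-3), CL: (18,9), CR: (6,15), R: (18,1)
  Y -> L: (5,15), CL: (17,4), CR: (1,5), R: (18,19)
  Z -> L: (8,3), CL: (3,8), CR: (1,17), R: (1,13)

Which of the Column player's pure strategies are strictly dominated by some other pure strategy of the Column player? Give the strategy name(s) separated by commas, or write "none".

L, CL

R strictly dominates L — W: 10>2, X: 1>-3, Y: 19>15, Z: 13>3.
CR strictly dominates CL — W: 0>-2, X: 15>9, Y: 5>4, Z: 17>8.
Nothing dominates CR: L at X (15>-3); CL at W (0>-2); R at X (15>1).
Nothing dominates R: L at W (10>2); CL at W (10>-2); CR at W (10>0).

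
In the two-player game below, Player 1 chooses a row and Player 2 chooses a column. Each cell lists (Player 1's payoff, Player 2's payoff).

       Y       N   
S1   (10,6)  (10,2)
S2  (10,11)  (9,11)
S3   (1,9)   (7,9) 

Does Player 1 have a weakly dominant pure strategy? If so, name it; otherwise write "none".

S1

S1 vs S2: Y: 10=10, N: 10>9.
S1 vs S3: Y: 10>1, N: 10>7.
S1 is at least as good as every other strategy against every opponent action, so it is weakly dominant.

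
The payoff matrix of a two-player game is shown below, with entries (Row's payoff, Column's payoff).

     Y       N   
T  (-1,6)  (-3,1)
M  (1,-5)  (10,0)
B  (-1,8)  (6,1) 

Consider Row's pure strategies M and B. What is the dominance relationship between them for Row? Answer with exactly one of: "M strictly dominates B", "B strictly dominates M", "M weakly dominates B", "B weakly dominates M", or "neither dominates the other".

M strictly dominates B

Compare M to B across each opponent action: Y: 1>-1, N: 10>6.
Every comparison favours M, so M strictly dominates B.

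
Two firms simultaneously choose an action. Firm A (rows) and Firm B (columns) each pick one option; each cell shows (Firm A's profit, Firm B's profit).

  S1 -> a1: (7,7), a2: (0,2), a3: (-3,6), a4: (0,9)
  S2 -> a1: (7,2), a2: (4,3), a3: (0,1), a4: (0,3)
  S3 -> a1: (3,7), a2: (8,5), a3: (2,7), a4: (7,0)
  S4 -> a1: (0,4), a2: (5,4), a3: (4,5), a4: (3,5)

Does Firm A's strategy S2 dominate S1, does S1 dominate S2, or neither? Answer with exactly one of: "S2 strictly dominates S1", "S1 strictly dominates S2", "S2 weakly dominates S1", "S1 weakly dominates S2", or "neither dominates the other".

S2 weakly dominates S1

Compare S2 to S1 across every action of Firm B: a1: 7=7, a2: 4>0, a3: 0>-3, a4: 0=0.
S2 is at least as good everywhere and strictly better somewhere (tied only at a1, a4), so S2 weakly but not strictly dominates S1.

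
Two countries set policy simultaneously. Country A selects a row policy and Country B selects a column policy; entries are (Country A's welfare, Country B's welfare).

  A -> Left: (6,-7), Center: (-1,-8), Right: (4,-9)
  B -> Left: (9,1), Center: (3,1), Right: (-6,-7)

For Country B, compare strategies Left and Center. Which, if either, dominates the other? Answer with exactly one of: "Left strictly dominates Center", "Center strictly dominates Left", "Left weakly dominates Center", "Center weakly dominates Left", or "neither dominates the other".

Left weakly dominates Center

Compare Left to Center across each opponent action: A: -7>-8, B: 1=1.
Left is at least as good everywhere and strictly better somewhere (tied only at B), so Left weakly but not strictly dominates Center.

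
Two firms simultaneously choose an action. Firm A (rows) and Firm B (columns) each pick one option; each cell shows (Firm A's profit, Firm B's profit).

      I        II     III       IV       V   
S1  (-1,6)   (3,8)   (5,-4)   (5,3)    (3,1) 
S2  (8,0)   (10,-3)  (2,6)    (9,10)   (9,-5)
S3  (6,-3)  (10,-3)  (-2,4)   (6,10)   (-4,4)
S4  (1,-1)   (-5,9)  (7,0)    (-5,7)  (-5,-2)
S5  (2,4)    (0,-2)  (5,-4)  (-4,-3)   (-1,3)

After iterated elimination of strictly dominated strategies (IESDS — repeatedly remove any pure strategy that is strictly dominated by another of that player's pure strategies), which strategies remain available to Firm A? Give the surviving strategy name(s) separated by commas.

Firm B's strategy III is strictly dominated by IV (S1: 3>-4, S2: 10>6, S3: 10>4, S4: 7>0, S5: -3>-4) and is removed.
Row S1 is eliminated: S2 beats it against every remaining column (I: 8>-1, II: 10>3, IV: 9>5, V: 9>3).
Row S4 is eliminated: S2 beats it against every remaining column (I: 8>1, II: 10>-5, IV: 9>-5, V: 9>-5).
For Firm A, S2 strictly dominates S5 on the remaining columns (I: 8>2, II: 10>0, IV: 9>-4, V: 9>-1); eliminate S5.
For Firm B, IV strictly dominates I on the remaining rows (S2: 10>0, S3: 10>-3); eliminate I.
For Firm B, IV strictly dominates II on the remaining rows (S2: 10>-3, S3: 10>-3); eliminate II.
Firm A's strategy S3 is strictly dominated by S2 (IV: 9>6, V: 9>-4) and is removed.
Firm B's strategy V is strictly dominated by IV (S2: 10>-5) and is removed.
Among the remaining strategies, none is strictly dominated by another pure strategy of the same player, so the elimination stops.
Surviving strategies — Firm A: {S2}; Firm B: {IV}.

S2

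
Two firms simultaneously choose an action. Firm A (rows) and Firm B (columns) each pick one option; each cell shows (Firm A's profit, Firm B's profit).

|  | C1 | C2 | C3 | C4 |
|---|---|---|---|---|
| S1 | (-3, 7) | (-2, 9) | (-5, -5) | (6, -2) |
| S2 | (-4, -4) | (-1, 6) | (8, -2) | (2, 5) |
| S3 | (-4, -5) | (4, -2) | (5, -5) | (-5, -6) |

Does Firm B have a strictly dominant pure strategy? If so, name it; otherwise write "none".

C2

C2 vs C1: S1: 9>7, S2: 6>-4, S3: -2>-5.
C2 vs C3: S1: 9>-5, S2: 6>-2, S3: -2>-5.
C2 vs C4: S1: 9>-2, S2: 6>5, S3: -2>-6.
C2 strictly beats every other strategy against every opponent action, so it is strictly dominant.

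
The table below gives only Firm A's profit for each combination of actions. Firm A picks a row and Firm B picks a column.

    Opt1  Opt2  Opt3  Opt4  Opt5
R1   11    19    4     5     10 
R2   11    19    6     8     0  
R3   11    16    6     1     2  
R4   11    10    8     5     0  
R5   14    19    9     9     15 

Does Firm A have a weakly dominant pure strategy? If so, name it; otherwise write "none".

R5

R5 vs R1: Opt1: 14>11, Opt2: 19=19, Opt3: 9>4, Opt4: 9>5, Opt5: 15>10.
R5 vs R2: Opt1: 14>11, Opt2: 19=19, Opt3: 9>6, Opt4: 9>8, Opt5: 15>0.
R5 vs R3: Opt1: 14>11, Opt2: 19>16, Opt3: 9>6, Opt4: 9>1, Opt5: 15>2.
R5 vs R4: Opt1: 14>11, Opt2: 19>10, Opt3: 9>8, Opt4: 9>5, Opt5: 15>0.
R5 is at least as good as every other strategy against every opponent action, so it is weakly dominant.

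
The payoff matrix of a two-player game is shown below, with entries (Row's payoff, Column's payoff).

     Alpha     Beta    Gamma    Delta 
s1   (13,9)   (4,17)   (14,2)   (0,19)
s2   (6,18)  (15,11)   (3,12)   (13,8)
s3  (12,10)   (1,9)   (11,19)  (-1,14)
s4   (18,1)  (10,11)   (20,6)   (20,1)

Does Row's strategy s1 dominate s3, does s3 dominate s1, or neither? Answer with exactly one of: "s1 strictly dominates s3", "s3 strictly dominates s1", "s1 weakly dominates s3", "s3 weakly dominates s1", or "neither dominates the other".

s1 strictly dominates s3

Compare s1 to s3 across each choice by Column: Alpha: 13>12, Beta: 4>1, Gamma: 14>11, Delta: 0>-1.
s1 gives a strictly higher payoff against each choice by Column, so s1 strictly dominates s3.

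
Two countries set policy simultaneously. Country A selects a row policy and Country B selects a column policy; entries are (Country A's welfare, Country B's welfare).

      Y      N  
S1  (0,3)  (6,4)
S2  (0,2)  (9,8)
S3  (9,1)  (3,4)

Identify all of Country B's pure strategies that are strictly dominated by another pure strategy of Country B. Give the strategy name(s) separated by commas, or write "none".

Y: dominated, since N does at least as well everywhere (S1: 4>3, S2: 8>2, S3: 4>1).
N is not dominated — it holds its own against Y at S1 (4>3).

Y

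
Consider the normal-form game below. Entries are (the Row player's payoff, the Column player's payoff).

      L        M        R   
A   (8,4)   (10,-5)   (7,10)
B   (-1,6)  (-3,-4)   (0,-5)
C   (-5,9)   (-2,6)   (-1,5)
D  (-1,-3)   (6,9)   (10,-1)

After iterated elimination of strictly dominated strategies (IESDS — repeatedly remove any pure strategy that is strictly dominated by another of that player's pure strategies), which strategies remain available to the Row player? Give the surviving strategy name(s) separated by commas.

The Row player's strategy B is strictly dominated by A (L: 8>-1, M: 10>-3, R: 7>0) and is removed.
The Row player's strategy C is strictly dominated by A (L: 8>-5, M: 10>-2, R: 7>-1) and is removed.
Column L is eliminated: R beats it against every remaining row (A: 10>4, D: -1>-3).
Among the remaining strategies, none is strictly dominated by another pure strategy of the same player, so the elimination stops.
Surviving strategies — the Row player: {A, D}; the Column player: {M, R}.

A, D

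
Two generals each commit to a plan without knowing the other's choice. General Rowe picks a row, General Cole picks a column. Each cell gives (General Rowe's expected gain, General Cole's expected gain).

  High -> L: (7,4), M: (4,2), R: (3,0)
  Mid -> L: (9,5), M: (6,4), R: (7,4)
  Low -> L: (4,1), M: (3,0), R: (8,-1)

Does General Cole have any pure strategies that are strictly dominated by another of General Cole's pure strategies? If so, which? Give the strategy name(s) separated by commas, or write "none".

L: no other strategy beats it everywhere (M at High (4>2); R at High (4>0)).
L strictly dominates M — High: 4>2, Mid: 5>4, Low: 1>0.
R is strictly dominated by L (High: 4>0, Mid: 5>4, Low: 1>-1).

M, R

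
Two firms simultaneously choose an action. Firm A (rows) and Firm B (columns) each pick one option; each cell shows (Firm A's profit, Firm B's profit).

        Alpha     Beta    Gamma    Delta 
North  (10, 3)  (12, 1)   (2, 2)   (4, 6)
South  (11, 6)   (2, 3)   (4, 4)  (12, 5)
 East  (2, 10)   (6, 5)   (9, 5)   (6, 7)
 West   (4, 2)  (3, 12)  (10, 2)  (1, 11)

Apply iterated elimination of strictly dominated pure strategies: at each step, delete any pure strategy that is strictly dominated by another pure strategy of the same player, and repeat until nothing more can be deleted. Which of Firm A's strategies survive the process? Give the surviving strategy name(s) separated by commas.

Firm B's strategy Gamma is strictly dominated by Delta (North: 6>2, South: 5>4, East: 7>5, West: 11>2) and is removed.
Row West is eliminated: North beats it against every remaining column (Alpha: 10>4, Beta: 12>3, Delta: 4>1).
Firm B's strategy Beta is strictly dominated by Alpha (North: 3>1, South: 6>3, East: 10>5) and is removed.
Row North is eliminated: South beats it against every remaining column (Alpha: 11>10, Delta: 12>4).
Firm A's strategy East is strictly dominated by South (Alpha: 11>2, Delta: 12>6) and is removed.
For Firm B, Alpha strictly dominates Delta on the remaining rows (South: 6>5); eliminate Delta.
Among the remaining strategies, none is strictly dominated by another pure strategy of the same player, so the elimination stops.
Surviving strategies — Firm A: {South}; Firm B: {Alpha}.

South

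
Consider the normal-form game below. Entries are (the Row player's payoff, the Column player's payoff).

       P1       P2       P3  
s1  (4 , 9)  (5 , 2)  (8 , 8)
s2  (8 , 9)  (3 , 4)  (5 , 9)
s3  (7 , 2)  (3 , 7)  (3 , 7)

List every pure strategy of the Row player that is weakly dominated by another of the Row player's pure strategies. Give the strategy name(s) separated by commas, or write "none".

s3

Nothing dominates s1: s2 at P2 (5>3); s3 at P2 (5>3).
Nothing dominates s2: s1 at P1 (8>4); s3 at P1 (8>7).
s3: dominated, since s2 does at least as well everywhere (P1: 8>7, P2: 3=3, P3: 5>3).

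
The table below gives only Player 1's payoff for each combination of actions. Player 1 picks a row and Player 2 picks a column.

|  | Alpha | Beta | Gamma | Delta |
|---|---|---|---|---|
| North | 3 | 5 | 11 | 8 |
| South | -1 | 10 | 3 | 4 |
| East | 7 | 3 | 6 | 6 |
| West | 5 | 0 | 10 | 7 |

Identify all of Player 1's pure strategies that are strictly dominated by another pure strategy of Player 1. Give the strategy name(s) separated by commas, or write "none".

none

North is not dominated — it holds its own against South at Alpha (3>-1); East at Beta (5>3); West at Beta (5>0).
South: no other strategy beats it everywhere (North at Beta (10>5); East at Beta (10>3); West at Beta (10>0)).
Nothing dominates East: North at Alpha (7>3); South at Alpha (7>-1); West at Alpha (7>5).
West: no other strategy beats it everywhere (North at Alpha (5>3); South at Alpha (5>-1); East at Gamma (10>6)).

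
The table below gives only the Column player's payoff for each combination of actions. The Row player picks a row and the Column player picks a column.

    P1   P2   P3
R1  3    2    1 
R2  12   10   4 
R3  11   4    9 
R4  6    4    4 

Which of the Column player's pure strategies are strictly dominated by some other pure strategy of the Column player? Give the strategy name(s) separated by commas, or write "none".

P1 is not dominated — it holds its own against P2 at R1 (3>2); P3 at R1 (3>1).
P2: dominated, since P1 does at least as well everywhere (R1: 3>2, R2: 12>10, R3: 11>4, R4: 6>4).
P1 strictly dominates P3 — R1: 3>1, R2: 12>4, R3: 11>9, R4: 6>4.

P2, P3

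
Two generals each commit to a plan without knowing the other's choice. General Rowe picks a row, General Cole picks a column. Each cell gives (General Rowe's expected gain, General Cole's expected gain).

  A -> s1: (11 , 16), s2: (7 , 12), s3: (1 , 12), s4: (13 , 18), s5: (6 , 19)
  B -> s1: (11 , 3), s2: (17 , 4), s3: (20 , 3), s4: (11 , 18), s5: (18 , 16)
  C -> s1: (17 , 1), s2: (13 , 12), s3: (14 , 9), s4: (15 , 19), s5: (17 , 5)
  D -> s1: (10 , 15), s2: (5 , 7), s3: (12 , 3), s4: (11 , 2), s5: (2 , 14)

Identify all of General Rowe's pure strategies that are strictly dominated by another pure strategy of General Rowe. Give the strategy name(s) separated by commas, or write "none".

A, D

C strictly dominates A — s1: 17>11, s2: 13>7, s3: 14>1, s4: 15>13, s5: 17>6.
Nothing dominates B: A at s1 (11=11); C at s2 (17>13); D at s1 (11>10).
Nothing dominates C: A at s1 (17>11); B at s1 (17>11); D at s1 (17>10).
D: dominated, since C does at least as well everywhere (s1: 17>10, s2: 13>5, s3: 14>12, s4: 15>11, s5: 17>2).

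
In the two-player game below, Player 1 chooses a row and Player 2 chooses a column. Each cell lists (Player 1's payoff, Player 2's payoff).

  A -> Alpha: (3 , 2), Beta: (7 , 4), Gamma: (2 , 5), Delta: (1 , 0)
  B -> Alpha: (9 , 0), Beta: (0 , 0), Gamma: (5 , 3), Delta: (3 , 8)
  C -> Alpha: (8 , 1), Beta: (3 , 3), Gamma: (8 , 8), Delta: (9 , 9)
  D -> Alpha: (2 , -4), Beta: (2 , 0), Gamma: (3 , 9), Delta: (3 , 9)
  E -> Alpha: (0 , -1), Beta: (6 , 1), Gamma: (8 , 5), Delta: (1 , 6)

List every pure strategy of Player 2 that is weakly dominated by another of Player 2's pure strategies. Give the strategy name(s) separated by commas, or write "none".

Alpha, Beta

Alpha is weakly dominated by Beta (A: 4>2, B: 0=0, C: 3>1, D: 0>-4, E: 1>-1).
Beta: dominated, since Gamma does at least as well everywhere (A: 5>4, B: 3>0, C: 8>3, D: 9>0, E: 5>1).
Nothing dominates Gamma: Alpha at A (5>2); Beta at A (5>4); Delta at A (5>0).
Delta: no other strategy beats it everywhere (Alpha at B (8>0); Beta at B (8>0); Gamma at B (8>3)).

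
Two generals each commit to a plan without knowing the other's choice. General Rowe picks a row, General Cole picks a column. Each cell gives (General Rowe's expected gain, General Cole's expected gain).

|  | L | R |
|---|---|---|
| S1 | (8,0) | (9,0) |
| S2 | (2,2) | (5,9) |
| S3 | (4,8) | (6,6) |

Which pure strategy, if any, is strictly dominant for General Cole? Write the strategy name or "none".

none

L fails to dominate R at S1 (0=0).
R fails to dominate L at S1 (0=0).
No single strategy dominates all the others.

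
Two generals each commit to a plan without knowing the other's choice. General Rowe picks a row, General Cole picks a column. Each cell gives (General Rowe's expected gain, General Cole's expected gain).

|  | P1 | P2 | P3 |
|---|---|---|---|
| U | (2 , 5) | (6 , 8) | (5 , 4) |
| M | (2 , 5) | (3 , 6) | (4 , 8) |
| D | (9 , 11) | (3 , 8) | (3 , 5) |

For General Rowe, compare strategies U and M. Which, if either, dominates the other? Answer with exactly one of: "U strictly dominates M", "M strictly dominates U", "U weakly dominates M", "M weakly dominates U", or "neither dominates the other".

U weakly dominates M

U's payoffs vs M's, by General Cole's action — P1: 2=2, P2: 6>3, P3: 5>4.
U is at least as good everywhere and strictly better somewhere (tied only at P1), so U weakly but not strictly dominates M.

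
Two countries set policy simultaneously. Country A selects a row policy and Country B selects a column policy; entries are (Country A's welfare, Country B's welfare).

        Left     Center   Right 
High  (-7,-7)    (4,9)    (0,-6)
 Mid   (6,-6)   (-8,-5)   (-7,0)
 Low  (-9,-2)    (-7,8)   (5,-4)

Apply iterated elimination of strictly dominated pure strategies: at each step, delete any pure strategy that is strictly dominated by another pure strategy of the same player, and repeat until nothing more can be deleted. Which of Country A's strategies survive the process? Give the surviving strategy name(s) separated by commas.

High

Column Left is eliminated: Center beats it against every remaining row (High: 9>-7, Mid: -5>-6, Low: 8>-2).
Country A's strategy Mid is strictly dominated by High (Center: 4>-8, Right: 0>-7) and is removed.
Column Right is eliminated: Center beats it against every remaining row (High: 9>-6, Low: 8>-4).
Row Low is eliminated: High beats it against every remaining column (Center: 4>-7).
Among the remaining strategies, none is strictly dominated by another pure strategy of the same player, so the elimination stops.
Surviving strategies — Country A: {High}; Country B: {Center}.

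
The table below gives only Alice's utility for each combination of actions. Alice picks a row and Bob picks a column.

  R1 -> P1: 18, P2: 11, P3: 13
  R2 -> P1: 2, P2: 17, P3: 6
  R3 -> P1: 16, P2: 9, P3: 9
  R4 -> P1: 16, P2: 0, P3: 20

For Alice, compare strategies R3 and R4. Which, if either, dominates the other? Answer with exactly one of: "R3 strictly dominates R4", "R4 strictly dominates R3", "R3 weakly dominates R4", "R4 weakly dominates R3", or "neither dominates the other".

neither dominates the other

R3's payoffs vs R4's, by Bob's action — P1: 16=16, P2: 9>0, P3: 9<20.
R3 does better at P2 but worse at P3; neither strategy dominates the other.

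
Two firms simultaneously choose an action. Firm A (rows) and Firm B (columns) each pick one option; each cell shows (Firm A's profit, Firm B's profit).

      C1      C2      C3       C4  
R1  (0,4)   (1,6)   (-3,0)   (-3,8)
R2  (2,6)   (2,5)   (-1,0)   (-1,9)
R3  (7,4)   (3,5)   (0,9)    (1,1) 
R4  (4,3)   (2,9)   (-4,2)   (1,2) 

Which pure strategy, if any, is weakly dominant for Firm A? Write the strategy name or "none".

R3

R3 vs R1: C1: 7>0, C2: 3>1, C3: 0>-3, C4: 1>-3.
R3 vs R2: C1: 7>2, C2: 3>2, C3: 0>-1, C4: 1>-1.
R3 vs R4: C1: 7>4, C2: 3>2, C3: 0>-4, C4: 1=1.
R3 is at least as good as every other strategy against every opponent action, so it is weakly dominant.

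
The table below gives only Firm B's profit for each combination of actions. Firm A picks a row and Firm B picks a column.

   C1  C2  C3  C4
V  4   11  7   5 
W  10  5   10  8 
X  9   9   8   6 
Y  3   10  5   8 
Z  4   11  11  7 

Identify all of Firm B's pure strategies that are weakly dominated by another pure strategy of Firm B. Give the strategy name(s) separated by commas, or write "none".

Nothing dominates C1: C2 at W (10>5); C3 at X (9>8); C4 at W (10>8).
C2 is not dominated — it holds its own against C1 at V (11>4); C3 at V (11>7); C4 at V (11>5).
Nothing dominates C3: C1 at V (7>4); C2 at W (10>5); C4 at V (7>5).
Nothing dominates C4: C1 at V (5>4); C2 at W (8>5); C3 at Y (8>5).

none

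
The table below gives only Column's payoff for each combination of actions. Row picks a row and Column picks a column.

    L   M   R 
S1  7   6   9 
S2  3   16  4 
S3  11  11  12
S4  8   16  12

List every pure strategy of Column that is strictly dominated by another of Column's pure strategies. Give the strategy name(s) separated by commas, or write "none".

L

L is strictly dominated by R (S1: 9>7, S2: 4>3, S3: 12>11, S4: 12>8).
M: no other strategy beats it everywhere (L at S2 (16>3); R at S2 (16>4)).
R is not dominated — it holds its own against L at S1 (9>7); M at S1 (9>6).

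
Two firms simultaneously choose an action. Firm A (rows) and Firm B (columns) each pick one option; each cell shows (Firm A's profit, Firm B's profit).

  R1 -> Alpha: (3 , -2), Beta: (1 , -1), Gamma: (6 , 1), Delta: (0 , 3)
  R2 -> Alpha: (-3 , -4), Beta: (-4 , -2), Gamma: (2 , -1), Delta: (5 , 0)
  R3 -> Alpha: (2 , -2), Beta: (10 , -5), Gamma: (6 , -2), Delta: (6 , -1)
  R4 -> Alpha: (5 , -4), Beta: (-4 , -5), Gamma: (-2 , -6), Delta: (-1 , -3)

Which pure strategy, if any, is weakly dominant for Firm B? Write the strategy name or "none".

Delta

Delta vs Alpha: R1: 3>-2, R2: 0>-4, R3: -1>-2, R4: -3>-4.
Delta vs Beta: R1: 3>-1, R2: 0>-2, R3: -1>-5, R4: -3>-5.
Delta vs Gamma: R1: 3>1, R2: 0>-1, R3: -1>-2, R4: -3>-6.
Delta is at least as good as every other strategy against every opponent action, so it is weakly dominant.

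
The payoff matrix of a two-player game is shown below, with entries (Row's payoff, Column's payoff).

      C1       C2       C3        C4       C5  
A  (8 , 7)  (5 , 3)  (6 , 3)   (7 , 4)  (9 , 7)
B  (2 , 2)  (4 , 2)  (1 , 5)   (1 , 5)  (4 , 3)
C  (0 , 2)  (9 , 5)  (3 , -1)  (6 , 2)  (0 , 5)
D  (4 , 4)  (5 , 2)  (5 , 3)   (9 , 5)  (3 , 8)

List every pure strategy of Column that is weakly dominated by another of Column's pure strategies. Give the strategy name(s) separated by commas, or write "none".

C1, C2, C3

C1: dominated, since C5 does at least as well everywhere (A: 7=7, B: 3>2, C: 5>2, D: 8>4).
C5 weakly dominates C2 — A: 7>3, B: 3>2, C: 5=5, D: 8>2.
C3 is weakly dominated by C4 (A: 4>3, B: 5=5, C: 2>-1, D: 5>3).
Nothing dominates C4: C1 at B (5>2); C2 at A (4>3); C3 at A (4>3); C5 at B (5>3).
Nothing dominates C5: C1 at B (3>2); C2 at A (7>3); C3 at A (7>3); C4 at A (7>4).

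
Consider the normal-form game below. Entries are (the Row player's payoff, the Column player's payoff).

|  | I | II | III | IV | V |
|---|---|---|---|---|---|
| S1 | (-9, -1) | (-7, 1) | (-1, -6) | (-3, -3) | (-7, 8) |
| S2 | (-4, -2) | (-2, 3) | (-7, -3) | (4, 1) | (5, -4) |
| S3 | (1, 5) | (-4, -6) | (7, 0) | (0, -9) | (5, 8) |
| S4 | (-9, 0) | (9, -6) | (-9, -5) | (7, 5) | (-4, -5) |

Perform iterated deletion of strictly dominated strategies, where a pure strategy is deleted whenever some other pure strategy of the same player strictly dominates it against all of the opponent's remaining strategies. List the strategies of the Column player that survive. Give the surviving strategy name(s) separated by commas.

I, II, IV, V

For the Row player, S3 strictly dominates S1 on the remaining columns (I: 1>-9, II: -4>-7, III: 7>-1, IV: 0>-3, V: 5>-7); eliminate S1.
Column III is eliminated: I beats it against every remaining row (S2: -2>-3, S3: 5>0, S4: 0>-5).
Among the remaining strategies, none is strictly dominated by another pure strategy of the same player, so the elimination stops.
Surviving strategies — the Row player: {S2, S3, S4}; the Column player: {I, II, IV, V}.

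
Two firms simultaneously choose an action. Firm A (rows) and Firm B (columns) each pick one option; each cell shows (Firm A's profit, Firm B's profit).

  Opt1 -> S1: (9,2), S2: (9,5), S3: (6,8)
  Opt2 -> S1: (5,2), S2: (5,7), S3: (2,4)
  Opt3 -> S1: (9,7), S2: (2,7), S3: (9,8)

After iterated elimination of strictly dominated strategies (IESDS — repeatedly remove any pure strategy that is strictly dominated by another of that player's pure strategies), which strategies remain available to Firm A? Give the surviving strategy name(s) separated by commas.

Opt3

Row Opt2 is eliminated: Opt1 beats it against every remaining column (S1: 9>5, S2: 9>5, S3: 6>2).
Column S1 is eliminated: S3 beats it against every remaining row (Opt1: 8>2, Opt3: 8>7).
Firm B's strategy S2 is strictly dominated by S3 (Opt1: 8>5, Opt3: 8>7) and is removed.
Row Opt1 is eliminated: Opt3 beats it against every remaining column (S3: 9>6).
Among the remaining strategies, none is strictly dominated by another pure strategy of the same player, so the elimination stops.
Surviving strategies — Firm A: {Opt3}; Firm B: {S3}.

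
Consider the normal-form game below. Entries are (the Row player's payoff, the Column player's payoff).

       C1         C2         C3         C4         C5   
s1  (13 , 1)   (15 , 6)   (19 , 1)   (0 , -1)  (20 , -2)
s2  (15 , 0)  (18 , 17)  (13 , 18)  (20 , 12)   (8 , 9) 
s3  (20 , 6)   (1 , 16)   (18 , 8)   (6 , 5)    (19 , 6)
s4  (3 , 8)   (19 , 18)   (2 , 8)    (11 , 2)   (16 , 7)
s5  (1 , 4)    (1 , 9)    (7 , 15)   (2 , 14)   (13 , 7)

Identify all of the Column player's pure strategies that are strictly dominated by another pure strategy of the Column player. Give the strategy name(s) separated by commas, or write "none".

C2 strictly dominates C1 — s1: 6>1, s2: 17>0, s3: 16>6, s4: 18>8, s5: 9>4.
C2 is not dominated — it holds its own against C1 at s1 (6>1); C3 at s1 (6>1); C4 at s1 (6>-1); C5 at s1 (6>-2).
C3 is not dominated — it holds its own against C1 at s1 (1=1); C2 at s2 (18>17); C4 at s1 (1>-1); C5 at s1 (1>-2).
C3 strictly dominates C4 — s1: 1>-1, s2: 18>12, s3: 8>5, s4: 8>2, s5: 15>14.
C5: dominated, since C2 does at least as well everywhere (s1: 6>-2, s2: 17>9, s3: 16>6, s4: 18>7, s5: 9>7).

C1, C4, C5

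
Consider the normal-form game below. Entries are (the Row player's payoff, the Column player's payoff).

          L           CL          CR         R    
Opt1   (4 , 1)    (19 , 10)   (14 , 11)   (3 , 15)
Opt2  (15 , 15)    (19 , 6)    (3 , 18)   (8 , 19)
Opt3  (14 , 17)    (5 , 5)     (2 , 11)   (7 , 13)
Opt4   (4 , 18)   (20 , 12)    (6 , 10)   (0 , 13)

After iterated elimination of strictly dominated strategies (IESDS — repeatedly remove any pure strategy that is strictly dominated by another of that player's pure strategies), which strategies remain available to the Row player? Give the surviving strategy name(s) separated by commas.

Opt2

For the Row player, Opt2 strictly dominates Opt3 on the remaining columns (L: 15>14, CL: 19>5, CR: 3>2, R: 8>7); eliminate Opt3.
For the Column player, R strictly dominates CL on the remaining rows (Opt1: 15>10, Opt2: 19>6, Opt4: 13>12); eliminate CL.
For the Column player, R strictly dominates CR on the remaining rows (Opt1: 15>11, Opt2: 19>18, Opt4: 13>10); eliminate CR.
Row Opt1 is eliminated: Opt2 beats it against every remaining column (L: 15>4, R: 8>3).
For the Row player, Opt2 strictly dominates Opt4 on the remaining columns (L: 15>4, R: 8>0); eliminate Opt4.
The Column player's strategy L is strictly dominated by R (Opt2: 19>15) and is removed.
Among the remaining strategies, none is strictly dominated by another pure strategy of the same player, so the elimination stops.
Surviving strategies — the Row player: {Opt2}; the Column player: {R}.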